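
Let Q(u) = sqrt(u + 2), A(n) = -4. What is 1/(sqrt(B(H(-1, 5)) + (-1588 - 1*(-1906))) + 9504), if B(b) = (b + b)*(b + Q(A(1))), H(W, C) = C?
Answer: 1/(9504 + sqrt(2)*sqrt(184 + 5*I*sqrt(2))) ≈ 0.00010501 - 4.1e-9*I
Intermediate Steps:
Q(u) = sqrt(2 + u)
B(b) = 2*b*(b + I*sqrt(2)) (B(b) = (b + b)*(b + sqrt(2 - 4)) = (2*b)*(b + sqrt(-2)) = (2*b)*(b + I*sqrt(2)) = 2*b*(b + I*sqrt(2)))
1/(sqrt(B(H(-1, 5)) + (-1588 - 1*(-1906))) + 9504) = 1/(sqrt(2*5*(5 + I*sqrt(2)) + (-1588 - 1*(-1906))) + 9504) = 1/(sqrt((50 + 10*I*sqrt(2)) + (-1588 + 1906)) + 9504) = 1/(sqrt((50 + 10*I*sqrt(2)) + 318) + 9504) = 1/(sqrt(368 + 10*I*sqrt(2)) + 9504) = 1/(9504 + sqrt(368 + 10*I*sqrt(2)))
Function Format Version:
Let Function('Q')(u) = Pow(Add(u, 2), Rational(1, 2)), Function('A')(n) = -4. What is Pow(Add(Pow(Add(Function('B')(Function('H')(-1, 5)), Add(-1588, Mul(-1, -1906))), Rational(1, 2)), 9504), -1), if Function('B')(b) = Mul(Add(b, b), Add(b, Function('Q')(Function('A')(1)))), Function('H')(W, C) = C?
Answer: Pow(Add(9504, Mul(Pow(2, Rational(1, 2)), Pow(Add(184, Mul(5, I, Pow(2, Rational(1, 2)))), Rational(1, 2)))), -1) ≈ Add(0.00010501, Mul(-4.1e-9, I))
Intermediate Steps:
Function('Q')(u) = Pow(Add(2, u), Rational(1, 2))
Function('B')(b) = Mul(2, b, Add(b, Mul(I, Pow(2, Rational(1, 2))))) (Function('B')(b) = Mul(Add(b, b), Add(b, Pow(Add(2, -4), Rational(1, 2)))) = Mul(Mul(2, b), Add(b, Pow(-2, Rational(1, 2)))) = Mul(Mul(2, b), Add(b, Mul(I, Pow(2, Rational(1, 2))))) = Mul(2, b, Add(b, Mul(I, Pow(2, Rational(1, 2))))))
Pow(Add(Pow(Add(Function('B')(Function('H')(-1, 5)), Add(-1588, Mul(-1, -1906))), Rational(1, 2)), 9504), -1) = Pow(Add(Pow(Add(Mul(2, 5, Add(5, Mul(I, Pow(2, Rational(1, 2))))), Add(-1588, Mul(-1, -1906))), Rational(1, 2)), 9504), -1) = Pow(Add(Pow(Add(Add(50, Mul(10, I, Pow(2, Rational(1, 2)))), Add(-1588, 1906)), Rational(1, 2)), 9504), -1) = Pow(Add(Pow(Add(Add(50, Mul(10, I, Pow(2, Rational(1, 2)))), 318), Rational(1, 2)), 9504), -1) = Pow(Add(Pow(Add(368, Mul(10, I, Pow(2, Rational(1, 2)))), Rational(1, 2)), 9504), -1) = Pow(Add(9504, Pow(Add(368, Mul(10, I, Pow(2, Rational(1, 2)))), Rational(1, 2))), -1)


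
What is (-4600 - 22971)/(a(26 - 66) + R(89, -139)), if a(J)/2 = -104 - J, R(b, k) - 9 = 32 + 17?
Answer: 27571/70 ≈ 393.87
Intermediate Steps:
R(b, k) = 58 (R(b, k) = 9 + (32 + 17) = 9 + 49 = 58)
a(J) = -208 - 2*J (a(J) = 2*(-104 - J) = -208 - 2*J)
(-4600 - 22971)/(a(26 - 66) + R(89, -139)) = (-4600 - 22971)/((-208 - 2*(26 - 66)) + 58) = -27571/((-208 - 2*(-40)) + 58) = -27571/((-208 + 80) + 58) = -27571/(-128 + 58) = -27571/(-70) = -27571*(-1/70) = 27571/70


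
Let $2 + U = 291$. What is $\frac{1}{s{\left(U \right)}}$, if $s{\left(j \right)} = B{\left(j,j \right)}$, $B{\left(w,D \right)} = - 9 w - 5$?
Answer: $- \frac{1}{2606} \approx -0.00038373$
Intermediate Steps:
$B{\left(w,D \right)} = -5 - 9 w$
$U = 289$ ($U = -2 + 291 = 289$)
$s{\left(j \right)} = -5 - 9 j$
$\frac{1}{s{\left(U \right)}} = \frac{1}{-5 - 2601} = \frac{1}{-2606} = - \frac{1}{2606}$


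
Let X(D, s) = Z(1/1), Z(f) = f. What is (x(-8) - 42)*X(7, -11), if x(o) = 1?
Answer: -41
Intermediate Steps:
X(D, s) = 1 (X(D, s) = 1/1 = 1)
(x(-8) - 42)*X(7, -11) = (1 - 42)*1 = -41*1 = -41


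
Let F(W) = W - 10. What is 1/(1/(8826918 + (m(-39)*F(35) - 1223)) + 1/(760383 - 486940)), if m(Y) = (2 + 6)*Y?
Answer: 2411191662485/9091338 ≈ 2.6522e+5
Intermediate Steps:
F(W) = -10 + W
m(Y) = 8*Y
1/(1/(8826918 + (m(-39)*F(35) - 1223)) + 1/(760383 - 486940)) = 1/(1/(8826918 + ((8*(-39))*(-10 + 35) - 1223)) + 1/(760383 - 486940)) = 1/(1/(8826918 + (-312*25 - 1223)) + 1/273443) = 1/(1/(8826918 + (-7800 - 1223)) + 1/273443) = 1/(1/(8826918 - 9023) + 1/273443) = 1/(1/8817895 + 1/273443) = 1/(9091338/2411191662485) = 2411191662485/9091338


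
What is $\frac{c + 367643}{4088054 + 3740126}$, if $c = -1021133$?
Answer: $- \frac{477}{5714} \approx -0.083479$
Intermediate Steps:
$\frac{c + 367643}{4088054 + 3740126} = \frac{-1021133 + 367643}{4088054 + 3740126} = - \frac{653490}{7828180} = \left(-653490\right) \frac{1}{7828180} = - \frac{477}{5714}$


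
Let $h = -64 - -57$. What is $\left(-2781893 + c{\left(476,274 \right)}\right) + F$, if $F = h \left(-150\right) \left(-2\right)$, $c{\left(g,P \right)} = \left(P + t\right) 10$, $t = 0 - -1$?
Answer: $-2781243$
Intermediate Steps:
$t = 1$ ($t = 0 + 1 = 1$)
$c{\left(g,P \right)} = 10 + 10 P$ ($c{\left(g,P \right)} = \left(P + 1\right) 10 = \left(1 + P\right) 10 = 10 + 10 P$)
$h = -7$ ($h = -64 + 57 = -7$)
$F = -2100$ ($F = \left(-7\right) \left(-150\right) \left(-2\right) = 1050 \left(-2\right) = -2100$)
$\left(-2781893 + c{\left(476,274 \right)}\right) + F = \left(-2781893 + \left(10 + 10 \cdot 274\right)\right) - 2100 = \left(-2781893 + \left(10 + 2740\right)\right) - 2100 = \left(-2781893 + 2750\right) - 2100 = -2779143 - 2100 = -2781243$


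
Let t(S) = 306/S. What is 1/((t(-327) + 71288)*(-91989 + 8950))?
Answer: -109/645237111310 ≈ -1.6893e-10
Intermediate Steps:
1/((t(-327) + 71288)*(-91989 + 8950)) = 1/((306/(-327) + 71288)*(-91989 + 8950)) = 1/((306*(-1/327) + 71288)*(-83039)) = 1/((-102/109 + 71288)*(-83039)) = 1/((7770290/109)*(-83039)) = 1/(-645237111310/109) = -109/645237111310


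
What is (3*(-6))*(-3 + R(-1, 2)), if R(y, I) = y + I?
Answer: 36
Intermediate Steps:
R(y, I) = I + y
(3*(-6))*(-3 + R(-1, 2)) = (3*(-6))*(-3 + (2 - 1)) = -18*(-3 + 1) = -18*(-2) = 36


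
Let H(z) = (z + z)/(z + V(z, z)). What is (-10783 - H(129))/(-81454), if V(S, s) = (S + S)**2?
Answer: 5574813/42111718 ≈ 0.13238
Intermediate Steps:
V(S, s) = 4*S**2 (V(S, s) = (2*S)**2 = 4*S**2)
H(z) = 2*z/(z + 4*z**2) (H(z) = (z + z)/(z + 4*z**2) = (2*z)/(z + 4*z**2) = 2*z/(z + 4*z**2))
(-10783 - H(129))/(-81454) = (-10783 - 2/(1 + 4*129))/(-81454) = (-10783 - 2/(1 + 516))*(-1/81454) = (-10783 - 2/517)*(-1/81454) = -5574813/517*(-1/81454) = 5574813/42111718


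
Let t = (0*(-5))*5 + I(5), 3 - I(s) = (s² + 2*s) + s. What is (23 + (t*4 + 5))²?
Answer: 14400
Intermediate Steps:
I(s) = 3 - s² - 3*s (I(s) = 3 - ((s² + 2*s) + s) = 3 - (s² + 3*s) = 3 + (-s² - 3*s) = 3 - s² - 3*s)
t = -37 (t = (0*(-5))*5 + (3 - 1*5² - 3*5) = 0*5 + (3 - 1*25 - 15) = 0 + (3 - 25 - 15) = 0 - 37 = -37)
(23 + (t*4 + 5))² = (23 + (-37*4 + 5))² = (23 + (-148 + 5))² = (23 - 143)² = (-120)² = 14400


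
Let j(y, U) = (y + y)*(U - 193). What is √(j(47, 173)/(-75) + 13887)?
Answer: √3130215/15 ≈ 117.95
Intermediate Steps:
j(y, U) = 2*y*(-193 + U) (j(y, U) = (2*y)*(-193 + U) = 2*y*(-193 + U))
√(j(47, 173)/(-75) + 13887) = √((2*47*(-193 + 173))/(-75) + 13887) = √((2*47*(-20))*(-1/75) + 13887) = √(-1880*(-1/75) + 13887) = √(376/15 + 13887) = √(208681/15) = √3130215/15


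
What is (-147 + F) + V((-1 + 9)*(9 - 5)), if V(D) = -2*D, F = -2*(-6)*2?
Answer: -187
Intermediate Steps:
F = 24 (F = 12*2 = 24)
(-147 + F) + V((-1 + 9)*(9 - 5)) = (-147 + 24) - 2*(-1 + 9)*(9 - 5) = -123 - 16*4 = -123 - 2*32 = -123 - 64 = -187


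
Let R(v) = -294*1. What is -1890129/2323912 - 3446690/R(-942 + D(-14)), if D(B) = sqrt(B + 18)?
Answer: 4004624276677/341615064 ≈ 11723.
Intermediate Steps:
D(B) = sqrt(18 + B)
R(v) = -294
-1890129/2323912 - 3446690/R(-942 + D(-14)) = -1890129/2323912 - 3446690/(-294) = -1890129*1/2323912 - 3446690*(-1/294) = -1890129/2323912 + 1723345/147 = 4004624276677/341615064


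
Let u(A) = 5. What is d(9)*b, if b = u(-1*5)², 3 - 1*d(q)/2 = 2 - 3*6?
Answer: 950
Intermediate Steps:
d(q) = 38 (d(q) = 6 - 2*(2 - 3*6) = 6 - 2*(2 - 18) = 6 - 2*(-16) = 6 + 32 = 38)
b = 25 (b = 5² = 25)
d(9)*b = 38*25 = 950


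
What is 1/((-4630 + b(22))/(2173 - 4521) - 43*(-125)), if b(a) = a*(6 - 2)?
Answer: 1174/6312521 ≈ 0.00018598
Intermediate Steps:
b(a) = 4*a (b(a) = a*4 = 4*a)
1/((-4630 + b(22))/(2173 - 4521) - 43*(-125)) = 1/((-4630 + 4*22)/(2173 - 4521) - 43*(-125)) = 1/((-4630 + 88)/(-2348) + 5375) = 1/(-4542*(-1/2348) + 5375) = 1/(2271/1174 + 5375) = 1/(6312521/1174) = 1174/6312521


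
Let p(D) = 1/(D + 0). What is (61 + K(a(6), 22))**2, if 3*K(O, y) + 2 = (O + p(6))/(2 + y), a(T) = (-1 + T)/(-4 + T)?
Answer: 2656900/729 ≈ 3644.6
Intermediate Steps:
p(D) = 1/D
a(T) = (-1 + T)/(-4 + T)
K(O, y) = -2/3 + (1/6 + O)/(3*(2 + y)) (K(O, y) = -2/3 + ((O + 1/6)/(2 + y))/3 = -2/3 + ((1/6 + O)/(2 + y))/3 = -2/3 + (1/6 + O)/(3*(2 + y)))
(61 + K(a(6), 22))**2 = (61 + (-23 - 12*22 + 6*((-1 + 6)/(-4 + 6)))/(18*(2 + 22)))**2 = (61 + (1/18)*(-23 - 264 + 6*(5/2))/24)**2 = (61 + (1/18)*(1/24)*(-23 - 264 + 6*((1/2)*5)))**2 = (61 + (1/18)*(1/24)*(-23 - 264 + 6*(5/2)))**2 = (61 + (1/18)*(1/24)*(-23 - 264 + 15))**2 = (61 + (1/18)*(1/24)*(-272))**2 = (61 - 17/27)**2 = (1630/27)**2 = 2656900/729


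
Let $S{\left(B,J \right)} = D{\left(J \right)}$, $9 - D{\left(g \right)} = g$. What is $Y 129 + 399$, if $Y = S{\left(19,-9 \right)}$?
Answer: $2721$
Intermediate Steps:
$D{\left(g \right)} = 9 - g$
$S{\left(B,J \right)} = 9 - J$
$Y = 18$ ($Y = 9 - -9 = 9 + 9 = 18$)
$Y 129 + 399 = 18 \cdot 129 + 399 = 2322 + 399 = 2721$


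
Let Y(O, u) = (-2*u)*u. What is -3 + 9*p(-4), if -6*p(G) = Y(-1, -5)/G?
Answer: -87/4 ≈ -21.750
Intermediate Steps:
Y(O, u) = -2*u²
p(G) = 25/(3*G) (p(G) = -(-2*(-5)²)/(6*G) = -(-2*25)/(6*G) = -(-25)/(3*G) = 25/(3*G))
-3 + 9*p(-4) = -3 + 9*((25/3)/(-4)) = -3 + 9*((25/3)*(-¼)) = -3 + 9*(-25/12) = -3 - 75/4 = -87/4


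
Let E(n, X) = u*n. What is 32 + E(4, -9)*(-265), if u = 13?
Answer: -13748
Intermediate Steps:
E(n, X) = 13*n
32 + E(4, -9)*(-265) = 32 + (13*4)*(-265) = 32 + 52*(-265) = 32 - 13780 = -13748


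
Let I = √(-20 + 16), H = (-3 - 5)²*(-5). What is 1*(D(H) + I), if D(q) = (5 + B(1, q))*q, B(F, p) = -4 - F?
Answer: 2*I ≈ 2.0*I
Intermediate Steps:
H = -320 (H = (-8)²*(-5) = 64*(-5) = -320)
I = 2*I (I = √(-4) = 2*I ≈ 2.0*I)
D(q) = 0 (D(q) = (5 + (-4 - 1*1))*q = (5 + (-4 - 1))*q = (5 - 5)*q = 0*q = 0)
1*(D(H) + I) = 1*(0 + 2*I) = 1*(2*I) = 2*I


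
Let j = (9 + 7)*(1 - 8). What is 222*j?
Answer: -24864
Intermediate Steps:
j = -112 (j = 16*(-7) = -112)
222*j = 222*(-112) = -24864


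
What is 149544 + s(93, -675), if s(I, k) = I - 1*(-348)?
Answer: 149985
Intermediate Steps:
s(I, k) = 348 + I (s(I, k) = I + 348 = 348 + I)
149544 + s(93, -675) = 149544 + (348 + 93) = 149544 + 441 = 149985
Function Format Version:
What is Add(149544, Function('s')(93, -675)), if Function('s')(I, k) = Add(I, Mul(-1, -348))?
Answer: 149985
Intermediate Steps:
Function('s')(I, k) = Add(348, I) (Function('s')(I, k) = Add(I, 348) = Add(348, I))
Add(149544, Function('s')(93, -675)) = Add(149544, Add(348, 93)) = Add(149544, 441) = 149985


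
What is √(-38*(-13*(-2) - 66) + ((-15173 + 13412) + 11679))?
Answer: √11438 ≈ 106.95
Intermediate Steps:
√(-38*(-13*(-2) - 66) + ((-15173 + 13412) + 11679)) = √(-38*(26 - 66) + (-1761 + 11679)) = √(-38*(-40) + 9918) = √(1520 + 9918) = √11438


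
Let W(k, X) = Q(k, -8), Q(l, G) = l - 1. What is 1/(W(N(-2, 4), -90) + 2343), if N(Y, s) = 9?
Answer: 1/2351 ≈ 0.00042535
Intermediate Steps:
Q(l, G) = -1 + l
W(k, X) = -1 + k
1/(W(N(-2, 4), -90) + 2343) = 1/((-1 + 9) + 2343) = 1/(8 + 2343) = 1/2351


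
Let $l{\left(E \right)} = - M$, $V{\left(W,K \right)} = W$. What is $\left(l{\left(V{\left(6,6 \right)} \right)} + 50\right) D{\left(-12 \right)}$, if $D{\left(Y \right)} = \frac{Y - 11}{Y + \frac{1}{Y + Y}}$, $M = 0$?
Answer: $\frac{27600}{289} \approx 95.502$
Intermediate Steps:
$l{\left(E \right)} = 0$ ($l{\left(E \right)} = \left(-1\right) 0 = 0$)
$D{\left(Y \right)} = \frac{-11 + Y}{Y + \frac{1}{2 Y}}$
$\left(l{\left(V{\left(6,6 \right)} \right)} + 50\right) D{\left(-12 \right)} = \left(0 + 50\right) 2 \left(-12\right) \frac{1}{1 + 2 \left(-12\right)^{2}} \left(-11 - 12\right) = 50 \cdot 2 \left(-12\right) \frac{1}{1 + 2 \cdot 144} \left(-23\right) = 50 \cdot 2 \left(-12\right) \frac{1}{1 + 288} \left(-23\right) = 50 \cdot 2 \left(-12\right) \frac{1}{289} \left(-23\right) = 50 \cdot \frac{552}{289} = \frac{27600}{289}$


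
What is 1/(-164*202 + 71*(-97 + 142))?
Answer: -1/29933 ≈ -3.3408e-5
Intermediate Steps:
1/(-164*202 + 71*(-97 + 142)) = 1/(-33128 + 71*45) = 1/(-33128 + 3195) = 1/(-29933) = -1/29933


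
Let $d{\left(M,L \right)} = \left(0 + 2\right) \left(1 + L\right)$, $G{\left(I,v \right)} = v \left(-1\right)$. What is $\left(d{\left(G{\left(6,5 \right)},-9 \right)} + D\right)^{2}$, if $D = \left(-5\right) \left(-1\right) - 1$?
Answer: $144$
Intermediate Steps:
$G{\left(I,v \right)} = - v$
$D = 4$ ($D = 5 - 1 = 4$)
$d{\left(M,L \right)} = 2 + 2 L$ ($d{\left(M,L \right)} = 2 \left(1 + L\right) = 2 + 2 L$)
$\left(d{\left(G{\left(6,5 \right)},-9 \right)} + D\right)^{2} = \left(\left(2 + 2 \left(-9\right)\right) + 4\right)^{2} = \left(\left(2 - 18\right) + 4\right)^{2} = \left(-16 + 4\right)^{2} = \left(-12\right)^{2} = 144$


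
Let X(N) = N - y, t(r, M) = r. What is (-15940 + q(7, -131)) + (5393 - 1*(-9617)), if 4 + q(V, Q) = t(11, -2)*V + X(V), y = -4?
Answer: -846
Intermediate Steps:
X(N) = 4 + N (X(N) = N - 1*(-4) = N + 4 = 4 + N)
q(V, Q) = 12*V (q(V, Q) = -4 + (11*V + (4 + V)) = -4 + (4 + 12*V) = 12*V)
(-15940 + q(7, -131)) + (5393 - 1*(-9617)) = (-15940 + 12*7) + (5393 - 1*(-9617)) = (-15940 + 84) + (5393 + 9617) = -15856 + 15010 = -846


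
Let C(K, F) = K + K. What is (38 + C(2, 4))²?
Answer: 1764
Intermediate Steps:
C(K, F) = 2*K
(38 + C(2, 4))² = (38 + 2*2)² = (38 + 4)² = 42² = 1764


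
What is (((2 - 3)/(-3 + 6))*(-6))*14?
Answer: 28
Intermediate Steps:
(((2 - 3)/(-3 + 6))*(-6))*14 = (-1/3*(-6))*14 = (-1*⅓*(-6))*14 = -⅓*(-6)*14 = 2*14 = 28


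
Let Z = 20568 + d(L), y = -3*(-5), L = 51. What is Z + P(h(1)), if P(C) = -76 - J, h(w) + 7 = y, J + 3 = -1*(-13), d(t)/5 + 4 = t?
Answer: 20717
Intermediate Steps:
d(t) = -20 + 5*t
J = 10 (J = -3 - 1*(-13) = -3 + 13 = 10)
y = 15
h(w) = 8 (h(w) = -7 + 15 = 8)
P(C) = -86 (P(C) = -76 - 1*10 = -76 - 10 = -86)
Z = 20803 (Z = 20568 + (-20 + 5*51) = 20568 + (-20 + 255) = 20568 + 235 = 20803)
Z + P(h(1)) = 20803 - 86 = 20717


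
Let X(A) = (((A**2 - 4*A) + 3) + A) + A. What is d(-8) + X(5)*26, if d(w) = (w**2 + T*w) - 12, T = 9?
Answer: 448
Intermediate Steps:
X(A) = 3 + A**2 - 2*A (X(A) = ((3 + A**2 - 4*A) + A) + A = (3 + A**2 - 3*A) + A = 3 + A**2 - 2*A)
d(w) = -12 + w**2 + 9*w (d(w) = (w**2 + 9*w) - 12 = -12 + w**2 + 9*w)
d(-8) + X(5)*26 = (-12 + (-8)**2 + 9*(-8)) + (3 + 5**2 - 2*5)*26 = (-12 + 64 - 72) + (3 + 25 - 10)*26 = -20 + 18*26 = -20 + 468 = 448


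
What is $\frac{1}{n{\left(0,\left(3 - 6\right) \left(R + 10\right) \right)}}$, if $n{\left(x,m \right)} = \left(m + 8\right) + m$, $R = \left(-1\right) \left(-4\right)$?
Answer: $- \frac{1}{76} \approx -0.013158$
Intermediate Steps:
$R = 4$
$n{\left(x,m \right)} = 8 + 2 m$ ($n{\left(x,m \right)} = \left(8 + m\right) + m = 8 + 2 m$)
$\frac{1}{n{\left(0,\left(3 - 6\right) \left(R + 10\right) \right)}} = \frac{1}{8 + 2 \left(3 - 6\right) \left(4 + 10\right)} = \frac{1}{8 + 2 \left(\left(-3\right) 14\right)} = \frac{1}{8 + 2 \left(-42\right)} = \frac{1}{8 - 84} = \frac{1}{-76} = - \frac{1}{76}$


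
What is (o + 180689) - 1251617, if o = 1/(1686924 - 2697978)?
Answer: -1082766038113/1011054 ≈ -1.0709e+6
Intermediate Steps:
o = -1/1011054 (o = 1/(-1011054) = -1/1011054 ≈ -9.8907e-7)
(o + 180689) - 1251617 = (-1/1011054 + 180689) - 1251617 = 182686336205/1011054 - 1251617 = -1082766038113/1011054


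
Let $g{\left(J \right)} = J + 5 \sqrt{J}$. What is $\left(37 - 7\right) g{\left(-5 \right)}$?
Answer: $-150 + 150 i \sqrt{5} \approx -150.0 + 335.41 i$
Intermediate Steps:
$\left(37 - 7\right) g{\left(-5 \right)} = \left(37 - 7\right) \left(-5 + 5 \sqrt{-5}\right) = 30 \left(-5 + 5 i \sqrt{5}\right) = -150 + 150 i \sqrt{5}$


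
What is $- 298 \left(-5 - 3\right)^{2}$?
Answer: $-19072$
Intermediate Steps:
$- 298 \left(-5 - 3\right)^{2} = - 298 \left(-8\right)^{2} = \left(-298\right) 64 = -19072$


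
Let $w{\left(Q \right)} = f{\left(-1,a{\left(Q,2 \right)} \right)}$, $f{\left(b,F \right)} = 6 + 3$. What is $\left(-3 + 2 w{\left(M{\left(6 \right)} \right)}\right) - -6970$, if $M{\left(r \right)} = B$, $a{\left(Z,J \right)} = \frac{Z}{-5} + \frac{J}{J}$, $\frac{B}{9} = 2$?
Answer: $6985$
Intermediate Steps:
$B = 18$ ($B = 9 \cdot 2 = 18$)
$a{\left(Z,J \right)} = 1 - \frac{Z}{5}$ ($a{\left(Z,J \right)} = Z \left(- \frac{1}{5}\right) + 1 = - \frac{Z}{5} + 1 = 1 - \frac{Z}{5}$)
$M{\left(r \right)} = 18$
$f{\left(b,F \right)} = 9$
$w{\left(Q \right)} = 9$
$\left(-3 + 2 w{\left(M{\left(6 \right)} \right)}\right) - -6970 = \left(-3 + 2 \cdot 9\right) - -6970 = \left(-3 + 18\right) + 6970 = 15 + 6970 = 6985$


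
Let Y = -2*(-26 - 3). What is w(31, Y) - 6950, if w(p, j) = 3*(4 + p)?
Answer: -6845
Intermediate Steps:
Y = 58 (Y = -2*(-29) = 58)
w(p, j) = 12 + 3*p
w(31, Y) - 6950 = (12 + 3*31) - 6950 = (12 + 93) - 6950 = 105 - 6950 = -6845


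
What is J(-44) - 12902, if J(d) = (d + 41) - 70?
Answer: -12975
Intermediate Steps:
J(d) = -29 + d (J(d) = (41 + d) - 70 = -29 + d)
J(-44) - 12902 = (-29 - 44) - 12902 = -73 - 12902 = -12975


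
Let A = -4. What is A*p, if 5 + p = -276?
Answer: 1124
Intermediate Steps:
p = -281 (p = -5 - 276 = -281)
A*p = -4*(-281) = 1124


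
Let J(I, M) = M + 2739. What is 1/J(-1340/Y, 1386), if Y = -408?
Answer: 1/4125 ≈ 0.00024242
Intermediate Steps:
J(I, M) = 2739 + M
1/J(-1340/Y, 1386) = 1/(2739 + 1386) = 1/4125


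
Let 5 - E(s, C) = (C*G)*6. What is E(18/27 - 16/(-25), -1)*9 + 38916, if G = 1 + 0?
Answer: 39015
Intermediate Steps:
G = 1
E(s, C) = 5 - 6*C (E(s, C) = 5 - C*1*6 = 5 - C*6 = 5 - 6*C)
E(18/27 - 16/(-25), -1)*9 + 38916 = (5 - 6*(-1))*9 + 38916 = (5 + 6)*9 + 38916 = 11*9 + 38916 = 99 + 38916 = 39015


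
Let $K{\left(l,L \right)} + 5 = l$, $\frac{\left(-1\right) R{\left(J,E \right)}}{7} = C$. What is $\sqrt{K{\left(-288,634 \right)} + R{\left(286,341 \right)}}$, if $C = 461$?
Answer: $8 i \sqrt{55} \approx 59.33 i$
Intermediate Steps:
$R{\left(J,E \right)} = -3227$ ($R{\left(J,E \right)} = \left(-7\right) 461 = -3227$)
$K{\left(l,L \right)} = -5 + l$
$\sqrt{K{\left(-288,634 \right)} + R{\left(286,341 \right)}} = \sqrt{\left(-5 - 288\right) - 3227} = \sqrt{-293 - 3227} = \sqrt{-3520} = 8 i \sqrt{55}$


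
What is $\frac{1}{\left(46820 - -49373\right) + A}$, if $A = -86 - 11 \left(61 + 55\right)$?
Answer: $\frac{1}{94831} \approx 1.0545 \cdot 10^{-5}$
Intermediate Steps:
$A = -1362$ ($A = -86 - 1276 = -1362$)
$\frac{1}{\left(46820 - -49373\right) + A} = \frac{1}{\left(46820 - -49373\right) - 1362} = \frac{1}{\left(46820 + 49373\right) - 1362} = \frac{1}{96193 - 1362} = \frac{1}{94831}$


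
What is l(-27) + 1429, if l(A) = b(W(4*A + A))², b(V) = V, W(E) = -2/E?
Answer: 26043529/18225 ≈ 1429.0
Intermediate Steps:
l(A) = 4/(25*A²) (l(A) = (-2/(4*A + A))² = (-2*1/(5*A))² = (-2/(5*A))² = 4/(25*A²))
l(-27) + 1429 = (4/25)/(-27)² + 1429 = (4/25)*(1/729) + 1429 = 4/18225 + 1429 = 26043529/18225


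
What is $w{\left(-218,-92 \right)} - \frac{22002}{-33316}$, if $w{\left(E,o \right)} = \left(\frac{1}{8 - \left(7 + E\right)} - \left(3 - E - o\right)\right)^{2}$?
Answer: $\frac{78269042083289}{798934338} \approx 97967.0$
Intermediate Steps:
$w{\left(E,o \right)} = \left(-3 + E + o + \frac{1}{1 - E}\right)^{2}$ ($w{\left(E,o \right)} = \left(\frac{1}{1 - E} + \left(-3 + E + o\right)\right)^{2} = \left(-3 + E + o + \frac{1}{1 - E}\right)^{2}$)
$w{\left(-218,-92 \right)} - \frac{22002}{-33316} = \frac{\left(2 + \left(-218\right)^{2} - -92 - -872 - -20056\right)^{2}}{\left(-1 - 218\right)^{2}} - \frac{22002}{-33316} = \frac{\left(2 + 47524 + 92 + 872 + 20056\right)^{2}}{47961} - - \frac{11001}{16658} = \frac{68546^{2}}{47961} + \frac{11001}{16658} = \frac{1}{47961} \cdot 4698554116 + \frac{11001}{16658} = \frac{4698554116}{47961} + \frac{11001}{16658} = \frac{78269042083289}{798934338}$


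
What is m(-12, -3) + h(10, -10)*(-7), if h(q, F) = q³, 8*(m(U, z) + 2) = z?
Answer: -56019/8 ≈ -7002.4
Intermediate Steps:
m(U, z) = -2 + z/8
m(-12, -3) + h(10, -10)*(-7) = (-2 + (⅛)*(-3)) + 10³*(-7) = (-2 - 3/8) + 1000*(-7) = -19/8 - 7000 = -56019/8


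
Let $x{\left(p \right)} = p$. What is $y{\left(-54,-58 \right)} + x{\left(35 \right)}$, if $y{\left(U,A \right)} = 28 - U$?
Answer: $117$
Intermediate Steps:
$y{\left(-54,-58 \right)} + x{\left(35 \right)} = \left(28 - -54\right) + 35 = \left(28 + 54\right) + 35 = 82 + 35 = 117$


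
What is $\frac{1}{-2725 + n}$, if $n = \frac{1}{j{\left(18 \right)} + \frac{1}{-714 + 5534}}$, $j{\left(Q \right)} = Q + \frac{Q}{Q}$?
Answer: $- \frac{91581}{249553405} \approx -0.00036698$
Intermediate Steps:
$j{\left(Q \right)} = 1 + Q$ ($j{\left(Q \right)} = Q + 1 = 1 + Q$)
$n = \frac{4820}{91581}$ ($n = \frac{1}{\left(1 + 18\right) + \frac{1}{-714 + 5534}} = \frac{1}{19 + \frac{1}{4820}} = \frac{1}{\frac{91581}{4820}} = \frac{4820}{91581} \approx 0.052631$)
$\frac{1}{-2725 + n} = \frac{1}{-2725 + \frac{4820}{91581}} = \frac{1}{- \frac{249553405}{91581}} = - \frac{91581}{249553405}$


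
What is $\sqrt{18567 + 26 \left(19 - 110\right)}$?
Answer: $\sqrt{16201} \approx 127.28$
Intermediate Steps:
$\sqrt{18567 + 26 \left(19 - 110\right)} = \sqrt{18567 + 26 \left(-91\right)} = \sqrt{18567 - 2366} = \sqrt{16201}$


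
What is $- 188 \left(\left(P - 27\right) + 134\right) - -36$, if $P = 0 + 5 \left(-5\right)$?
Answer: $-15380$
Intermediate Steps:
$P = -25$ ($P = 0 - 25 = -25$)
$- 188 \left(\left(P - 27\right) + 134\right) - -36 = - 188 \left(\left(-25 - 27\right) + 134\right) - -36 = - 188 \left(-52 + 134\right) + \left(-203 + 239\right) = \left(-188\right) 82 + 36 = -15416 + 36 = -15380$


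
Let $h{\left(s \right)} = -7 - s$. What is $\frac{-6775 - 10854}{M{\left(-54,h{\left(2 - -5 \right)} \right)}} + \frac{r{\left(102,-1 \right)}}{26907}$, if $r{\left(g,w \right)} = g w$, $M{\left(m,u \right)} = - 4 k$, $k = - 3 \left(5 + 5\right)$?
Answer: $- \frac{158118581}{1076280} \approx -146.91$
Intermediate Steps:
$k = -30$ ($k = \left(-3\right) 10 = -30$)
$M{\left(m,u \right)} = 120$ ($M{\left(m,u \right)} = \left(-4\right) \left(-30\right) = 120$)
$\frac{-6775 - 10854}{M{\left(-54,h{\left(2 - -5 \right)} \right)}} + \frac{r{\left(102,-1 \right)}}{26907} = \frac{-6775 - 10854}{120} + \frac{102 \left(-1\right)}{26907} = \left(-17629\right) \frac{1}{120} - \frac{34}{8969} = - \frac{17629}{120} - \frac{34}{8969} = - \frac{158118581}{1076280}$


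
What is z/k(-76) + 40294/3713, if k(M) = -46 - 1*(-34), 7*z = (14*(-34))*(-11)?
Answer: -573449/11139 ≈ -51.481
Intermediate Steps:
z = 748 (z = ((14*(-34))*(-11))/7 = (-476*(-11))/7 = (⅐)*5236 = 748)
k(M) = -12 (k(M) = -46 + 34 = -12)
z/k(-76) + 40294/3713 = 748/(-12) + 40294/3713 = 748*(-1/12) + 40294*(1/3713) = -187/3 + 40294/3713 = -573449/11139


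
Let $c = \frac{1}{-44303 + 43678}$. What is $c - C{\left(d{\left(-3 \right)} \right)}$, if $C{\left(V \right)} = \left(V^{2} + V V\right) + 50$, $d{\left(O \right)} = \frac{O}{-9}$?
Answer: $- \frac{282509}{5625} \approx -50.224$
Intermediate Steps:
$c = - \frac{1}{625}$ ($c = \frac{1}{-625} = - \frac{1}{625} \approx -0.0016$)
$d{\left(O \right)} = - \frac{O}{9}$ ($d{\left(O \right)} = O \left(- \frac{1}{9}\right) = - \frac{O}{9}$)
$C{\left(V \right)} = 50 + 2 V^{2}$ ($C{\left(V \right)} = \left(V^{2} + V^{2}\right) + 50 = 2 V^{2} + 50 = 50 + 2 V^{2}$)
$c - C{\left(d{\left(-3 \right)} \right)} = - \frac{1}{625} - \left(50 + 2 \left(\left(- \frac{1}{9}\right) \left(-3\right)\right)^{2}\right) = - \frac{1}{625} - \left(50 + \frac{2}{9}\right) = - \frac{1}{625} - \frac{452}{9} = - \frac{282509}{5625}$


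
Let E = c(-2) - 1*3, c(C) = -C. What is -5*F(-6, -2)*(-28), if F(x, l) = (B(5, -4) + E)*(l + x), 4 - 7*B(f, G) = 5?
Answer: 1280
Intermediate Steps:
B(f, G) = -⅐ (B(f, G) = 4/7 - ⅐*5 = 4/7 - 5/7 = -⅐)
E = -1 (E = -1*(-2) - 1*3 = 2 - 3 = -1)
F(x, l) = -8*l/7 - 8*x/7 (F(x, l) = (-⅐ - 1)*(l + x) = -8*(l + x)/7 = -8*l/7 - 8*x/7)
-5*F(-6, -2)*(-28) = -5*(-8/7*(-2) - 8/7*(-6))*(-28) = -5*(16/7 + 48/7)*(-28) = -5*64/7*(-28) = -320/7*(-28) = 1280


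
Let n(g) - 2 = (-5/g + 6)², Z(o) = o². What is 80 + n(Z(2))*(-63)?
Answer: -23479/16 ≈ -1467.4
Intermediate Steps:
n(g) = 2 + (6 - 5/g)² (n(g) = 2 + (-5/g + 6)² = 2 + (6 - 5/g)²)
80 + n(Z(2))*(-63) = 80 + (38 - 60/(2²) + 25/(2²)²)*(-63) = 80 + (38 - 60/4 + 25/4²)*(-63) = 80 + (38 - 60*¼ + 25*(1/16))*(-63) = 80 + (38 - 15 + 25/16)*(-63) = 80 + (393/16)*(-63) = 80 - 24759/16 = -23479/16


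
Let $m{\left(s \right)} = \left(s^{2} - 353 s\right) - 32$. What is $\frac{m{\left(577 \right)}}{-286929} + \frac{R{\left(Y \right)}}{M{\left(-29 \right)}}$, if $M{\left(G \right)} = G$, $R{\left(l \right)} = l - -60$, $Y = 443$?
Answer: $- \frac{49357517}{2773647} \approx -17.795$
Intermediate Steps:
$R{\left(l \right)} = 60 + l$ ($R{\left(l \right)} = l + 60 = 60 + l$)
$m{\left(s \right)} = -32 + s^{2} - 353 s$
$\frac{m{\left(577 \right)}}{-286929} + \frac{R{\left(Y \right)}}{M{\left(-29 \right)}} = \frac{-32 + 577^{2} - 203681}{-286929} + \frac{60 + 443}{-29} = \left(-32 + 332929 - 203681\right) \left(- \frac{1}{286929}\right) + 503 \left(- \frac{1}{29}\right) = 129216 \left(- \frac{1}{286929}\right) - \frac{503}{29} = - \frac{43072}{95643} - \frac{503}{29} = - \frac{49357517}{2773647}$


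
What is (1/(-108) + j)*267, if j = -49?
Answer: -471077/36 ≈ -13085.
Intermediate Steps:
(1/(-108) + j)*267 = (1/(-108) - 49)*267 = (-1/108 - 49)*267 = -5293/108*267 = -471077/36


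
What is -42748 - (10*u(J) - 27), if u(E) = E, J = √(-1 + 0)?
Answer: -42721 - 10*I ≈ -42721.0 - 10.0*I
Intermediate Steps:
J = I (J = √(-1) = I ≈ 1.0*I)
-42748 - (10*u(J) - 27) = -42748 - (10*I - 27) = -42748 - (-27 + 10*I) = -42748 + (27 - 10*I) = -42721 - 10*I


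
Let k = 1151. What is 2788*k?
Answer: 3208988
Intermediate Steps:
2788*k = 2788*1151 = 3208988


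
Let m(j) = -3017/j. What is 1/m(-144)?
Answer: 144/3017 ≈ 0.047730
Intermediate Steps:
1/m(-144) = 1/(-3017/(-144)) = 1/(-3017*(-1/144)) = 1/(3017/144) = 144/3017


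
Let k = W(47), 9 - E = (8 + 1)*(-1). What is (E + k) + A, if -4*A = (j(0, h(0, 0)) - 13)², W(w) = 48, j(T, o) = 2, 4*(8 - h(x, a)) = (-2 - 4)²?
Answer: 143/4 ≈ 35.750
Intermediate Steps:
h(x, a) = -1 (h(x, a) = 8 - (-2 - 4)²/4 = 8 - ¼*(-6)² = 8 - ¼*36 = 8 - 9 = -1)
E = 18 (E = 9 - (8 + 1)*(-1) = 9 - 9*(-1) = 9 - 1*(-9) = 9 + 9 = 18)
k = 48
A = -121/4 (A = -(2 - 13)²/4 = -¼*(-11)² = -¼*121 = -121/4 ≈ -30.250)
(E + k) + A = (18 + 48) - 121/4 = 66 - 121/4 = 143/4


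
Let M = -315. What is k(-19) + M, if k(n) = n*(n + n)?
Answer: 407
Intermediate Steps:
k(n) = 2*n² (k(n) = n*(2*n) = 2*n²)
k(-19) + M = 2*(-19)² - 315 = 2*361 - 315 = 722 - 315 = 407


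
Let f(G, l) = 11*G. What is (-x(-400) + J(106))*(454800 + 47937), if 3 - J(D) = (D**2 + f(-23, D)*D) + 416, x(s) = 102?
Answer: 7574738379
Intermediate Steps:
J(D) = -413 - D**2 + 253*D (J(D) = 3 - ((D**2 + (11*(-23))*D) + 416) = 3 - ((D**2 - 253*D) + 416) = 3 - (416 + D**2 - 253*D) = 3 + (-416 - D**2 + 253*D) = -413 - D**2 + 253*D)
(-x(-400) + J(106))*(454800 + 47937) = (-1*102 + (-413 - 1*106**2 + 253*106))*(454800 + 47937) = (-102 + (-413 - 1*11236 + 26818))*502737 = (-102 + (-413 - 11236 + 26818))*502737 = (-102 + 15169)*502737 = 15067*502737 = 7574738379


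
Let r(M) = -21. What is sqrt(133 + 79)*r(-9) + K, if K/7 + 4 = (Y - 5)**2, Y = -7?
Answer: 980 - 42*sqrt(53) ≈ 674.24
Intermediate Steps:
K = 980 (K = -28 + 7*(-7 - 5)**2 = -28 + 7*(-12)**2 = -28 + 7*144 = -28 + 1008 = 980)
sqrt(133 + 79)*r(-9) + K = sqrt(133 + 79)*(-21) + 980 = sqrt(212)*(-21) + 980 = (2*sqrt(53))*(-21) + 980 = -42*sqrt(53) + 980 = 980 - 42*sqrt(53)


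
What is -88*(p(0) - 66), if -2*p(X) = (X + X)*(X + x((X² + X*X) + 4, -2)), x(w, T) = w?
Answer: 5808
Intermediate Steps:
p(X) = -X*(4 + X + 2*X²) (p(X) = -(X + X)*(X + ((X² + X*X) + 4))/2 = -2*X*(X + ((X² + X²) + 4))/2 = -2*X*(X + (2*X² + 4))/2 = -2*X*(X + (4 + 2*X²))/2 = -2*X*(4 + X + 2*X²)/2 = -X*(4 + X + 2*X²))
-88*(p(0) - 66) = -88*(-1*0*(4 + 0 + 2*0²) - 66) = -88*(-1*0*(4 + 0 + 2*0) - 66) = -88*(-1*0*(4 + 0 + 0) - 66) = -88*(-1*0*4 - 66) = -88*(0 - 66) = -88*(-66) = 5808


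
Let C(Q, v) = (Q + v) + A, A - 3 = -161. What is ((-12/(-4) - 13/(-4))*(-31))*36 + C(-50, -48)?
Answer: -7231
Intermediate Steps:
A = -158 (A = 3 - 161 = -158)
C(Q, v) = -158 + Q + v (C(Q, v) = (Q + v) - 158 = -158 + Q + v)
((-12/(-4) - 13/(-4))*(-31))*36 + C(-50, -48) = ((-12/(-4) - 13/(-4))*(-31))*36 + (-158 - 50 - 48) = ((-12*(-¼) - 13*(-¼))*(-31))*36 - 256 = ((3 + 13/4)*(-31))*36 - 256 = ((25/4)*(-31))*36 - 256 = -775/4*36 - 256 = -6975 - 256 = -7231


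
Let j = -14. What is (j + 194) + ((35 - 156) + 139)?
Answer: 198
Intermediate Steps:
(j + 194) + ((35 - 156) + 139) = (-14 + 194) + ((35 - 156) + 139) = 180 + (-121 + 139) = 180 + 18 = 198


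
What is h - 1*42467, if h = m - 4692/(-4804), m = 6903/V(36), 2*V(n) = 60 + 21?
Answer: -457172912/10809 ≈ -42296.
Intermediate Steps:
V(n) = 81/2 (V(n) = (60 + 21)/2 = (½)*81 = 81/2)
m = 1534/9 (m = 6903/(81/2) = 6903*(2/81) = 1534/9 ≈ 170.44)
h = 1852891/10809 (h = 1534/9 - 4692/(-4804) = 1534/9 - 4692*(-1)/4804 = 1534/9 - 1*(-1173/1201) = 1534/9 + 1173/1201 = 1852891/10809 ≈ 171.42)
h - 1*42467 = 1852891/10809 - 1*42467 = 1852891/10809 - 42467 = -457172912/10809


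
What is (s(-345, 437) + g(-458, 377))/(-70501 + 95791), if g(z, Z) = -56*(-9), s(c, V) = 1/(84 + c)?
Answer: 131543/6600690 ≈ 0.019929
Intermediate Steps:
g(z, Z) = 504
(s(-345, 437) + g(-458, 377))/(-70501 + 95791) = (1/(84 - 345) + 504)/(-70501 + 95791) = (1/(-261) + 504)/25290 = (-1/261 + 504)*(1/25290) = (131543/261)*(1/25290) = 131543/6600690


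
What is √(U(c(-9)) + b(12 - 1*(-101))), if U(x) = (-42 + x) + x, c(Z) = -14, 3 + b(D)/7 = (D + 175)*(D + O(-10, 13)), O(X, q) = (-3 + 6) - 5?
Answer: 7*√4565 ≈ 472.95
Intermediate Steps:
O(X, q) = -2 (O(X, q) = 3 - 5 = -2)
b(D) = -21 + 7*(-2 + D)*(175 + D) (b(D) = -21 + 7*((D + 175)*(D - 2)) = -21 + 7*((175 + D)*(-2 + D)) = -21 + 7*((-2 + D)*(175 + D)) = -21 + 7*(-2 + D)*(175 + D))
U(x) = -42 + 2*x
√(U(c(-9)) + b(12 - 1*(-101))) = √((-42 + 2*(-14)) + (-2471 + 7*(12 - 1*(-101))² + 1211*(12 - 1*(-101)))) = √((-42 - 28) + (-2471 + 7*(12 + 101)² + 1211*(12 + 101))) = √(-70 + (-2471 + 7*113² + 1211*113)) = √(-70 + (-2471 + 7*12769 + 136843)) = √(-70 + (-2471 + 89383 + 136843)) = √(-70 + 223755) = √223685 = 7*√4565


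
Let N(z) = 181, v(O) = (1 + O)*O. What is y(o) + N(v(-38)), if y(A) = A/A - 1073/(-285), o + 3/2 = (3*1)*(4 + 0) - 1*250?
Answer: 52943/285 ≈ 185.76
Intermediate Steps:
v(O) = O*(1 + O)
o = -479/2 (o = -3/2 + ((3*1)*(4 + 0) - 1*250) = -3/2 + (3*4 - 250) = -3/2 + (12 - 250) = -3/2 - 238 = -479/2 ≈ -239.50)
y(A) = 1358/285 (y(A) = 1 - 1073*(-1/285) = 1 + 1073/285 = 1358/285)
y(o) + N(v(-38)) = 1358/285 + 181 = 52943/285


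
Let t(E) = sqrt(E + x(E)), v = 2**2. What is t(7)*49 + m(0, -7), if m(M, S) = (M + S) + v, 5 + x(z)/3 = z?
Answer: -3 + 49*sqrt(13) ≈ 173.67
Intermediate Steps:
x(z) = -15 + 3*z
v = 4
t(E) = sqrt(-15 + 4*E) (t(E) = sqrt(E + (-15 + 3*E)) = sqrt(-15 + 4*E))
m(M, S) = 4 + M + S (m(M, S) = (M + S) + 4 = 4 + M + S)
t(7)*49 + m(0, -7) = sqrt(-15 + 4*7)*49 + (4 + 0 - 7) = sqrt(-15 + 28)*49 - 3 = sqrt(13)*49 - 3 = 49*sqrt(13) - 3 = -3 + 49*sqrt(13)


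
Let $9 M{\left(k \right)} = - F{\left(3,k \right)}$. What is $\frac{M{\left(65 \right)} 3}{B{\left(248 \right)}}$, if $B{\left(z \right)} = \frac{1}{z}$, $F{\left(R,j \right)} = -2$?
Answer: $\frac{496}{3} \approx 165.33$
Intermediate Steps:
$M{\left(k \right)} = \frac{2}{9}$ ($M{\left(k \right)} = \frac{\left(-1\right) \left(-2\right)}{9} = \frac{1}{9} \cdot 2 = \frac{2}{9}$)
$\frac{M{\left(65 \right)} 3}{B{\left(248 \right)}} = \frac{\frac{2}{9} \cdot 3}{\frac{1}{248}} = \frac{2 \frac{1}{\frac{1}{248}}}{3} = \frac{2}{3} \cdot 248 = \frac{496}{3}$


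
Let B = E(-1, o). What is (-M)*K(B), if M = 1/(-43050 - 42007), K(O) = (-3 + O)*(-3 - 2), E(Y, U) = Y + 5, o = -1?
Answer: -5/85057 ≈ -5.8784e-5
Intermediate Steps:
E(Y, U) = 5 + Y
B = 4 (B = 5 - 1 = 4)
K(O) = 15 - 5*O (K(O) = (-3 + O)*(-5) = 15 - 5*O)
M = -1/85057 (M = 1/(-85057) = -1/85057 ≈ -1.1757e-5)
(-M)*K(B) = (-1*(-1/85057))*(15 - 5*4) = (15 - 20)/85057 = (1/85057)*(-5) = -5/85057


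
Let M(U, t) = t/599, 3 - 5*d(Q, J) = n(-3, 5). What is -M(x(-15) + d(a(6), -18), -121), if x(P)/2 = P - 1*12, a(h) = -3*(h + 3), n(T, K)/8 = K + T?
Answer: 121/599 ≈ 0.20200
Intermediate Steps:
n(T, K) = 8*K + 8*T (n(T, K) = 8*(K + T) = 8*K + 8*T)
a(h) = -9 - 3*h (a(h) = -3*(3 + h) = -9 - 3*h)
d(Q, J) = -13/5 (d(Q, J) = ⅗ - (8*5 + 8*(-3))/5 = ⅗ - (40 - 24)/5 = ⅗ - ⅕*16 = ⅗ - 16/5 = -13/5)
x(P) = -24 + 2*P (x(P) = 2*(P - 1*12) = 2*(P - 12) = 2*(-12 + P) = -24 + 2*P)
M(U, t) = t/599 (M(U, t) = t*(1/599) = t/599)
-M(x(-15) + d(a(6), -18), -121) = -(-121)/599 = -1*(-121/599) = 121/599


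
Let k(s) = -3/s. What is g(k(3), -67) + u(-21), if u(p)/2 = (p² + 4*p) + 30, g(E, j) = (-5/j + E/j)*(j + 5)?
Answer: 51486/67 ≈ 768.45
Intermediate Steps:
g(E, j) = (5 + j)*(-5/j + E/j) (g(E, j) = (-5/j + E/j)*(5 + j) = (5 + j)*(-5/j + E/j))
u(p) = 60 + 2*p² + 8*p (u(p) = 2*((p² + 4*p) + 30) = 2*(30 + p² + 4*p) = 60 + 2*p² + 8*p)
g(k(3), -67) + u(-21) = (-25 + 5*(-3/3) - 67*(-5 - 3/3))/(-67) + (60 + 2*(-21)² + 8*(-21)) = -(-25 + 5*(-3*⅓) - 67*(-5 - 3*⅓))/67 + (60 + 2*441 - 168) = -(-25 + 5*(-1) - 67*(-5 - 1))/67 + (60 + 882 - 168) = -(-25 - 5 - 67*(-6))/67 + 774 = -(-25 - 5 + 402)/67 + 774 = -1/67*372 + 774 = -372/67 + 774 = 51486/67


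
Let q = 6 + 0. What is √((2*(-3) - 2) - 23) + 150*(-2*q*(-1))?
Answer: 1800 + I*√31 ≈ 1800.0 + 5.5678*I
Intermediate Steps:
q = 6
√((2*(-3) - 2) - 23) + 150*(-2*q*(-1)) = √((2*(-3) - 2) - 23) + 150*(-2*6*(-1)) = √((-6 - 2) - 23) + 150*(-12*(-1)) = √(-8 - 23) + 150*12 = √(-31) + 1800 = I*√31 + 1800 = 1800 + I*√31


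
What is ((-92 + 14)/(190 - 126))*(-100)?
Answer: 975/8 ≈ 121.88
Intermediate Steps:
((-92 + 14)/(190 - 126))*(-100) = -78/64*(-100) = -78*1/64*(-100) = -39/32*(-100) = 975/8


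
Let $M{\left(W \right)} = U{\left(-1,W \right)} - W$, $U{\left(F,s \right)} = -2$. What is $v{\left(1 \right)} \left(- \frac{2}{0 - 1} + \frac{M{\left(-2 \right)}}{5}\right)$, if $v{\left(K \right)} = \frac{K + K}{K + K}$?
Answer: $2$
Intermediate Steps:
$v{\left(K \right)} = 1$ ($v{\left(K \right)} = \frac{2 K}{2 K} = 2 K \frac{1}{2 K} = 1$)
$M{\left(W \right)} = -2 - W$
$v{\left(1 \right)} \left(- \frac{2}{0 - 1} + \frac{M{\left(-2 \right)}}{5}\right) = 1 \left(- \frac{2}{0 - 1} + \frac{-2 - -2}{5}\right) = 1 \left(- \frac{2}{-1} + \left(-2 + 2\right) \frac{1}{5}\right) = 1 \left(\left(-2\right) \left(-1\right) + 0 \cdot \frac{1}{5}\right) = 1 \left(2 + 0\right) = 1 \cdot 2 = 2$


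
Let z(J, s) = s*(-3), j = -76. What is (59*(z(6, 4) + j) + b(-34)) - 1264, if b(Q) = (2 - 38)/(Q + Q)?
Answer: -109743/17 ≈ -6455.5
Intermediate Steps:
b(Q) = -18/Q (b(Q) = -36*1/(2*Q) = -18/Q)
z(J, s) = -3*s
(59*(z(6, 4) + j) + b(-34)) - 1264 = (59*(-3*4 - 76) - 18/(-34)) - 1264 = (59*(-12 - 76) - 18*(-1/34)) - 1264 = (59*(-88) + 9/17) - 1264 = (-5192 + 9/17) - 1264 = -88255/17 - 1264 = -109743/17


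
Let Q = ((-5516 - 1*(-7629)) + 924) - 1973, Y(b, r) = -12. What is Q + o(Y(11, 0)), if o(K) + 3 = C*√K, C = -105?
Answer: 1061 - 210*I*√3 ≈ 1061.0 - 363.73*I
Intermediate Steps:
o(K) = -3 - 105*√K
Q = 1064 (Q = ((-5516 + 7629) + 924) - 1973 = (2113 + 924) - 1973 = 3037 - 1973 = 1064)
Q + o(Y(11, 0)) = 1064 + (-3 - 210*I*√3) = 1061 - 210*I*√3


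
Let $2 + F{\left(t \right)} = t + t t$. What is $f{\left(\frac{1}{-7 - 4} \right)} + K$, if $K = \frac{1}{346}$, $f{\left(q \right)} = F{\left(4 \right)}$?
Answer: $\frac{6229}{346} \approx 18.003$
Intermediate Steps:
$F{\left(t \right)} = -2 + t + t^{2}$ ($F{\left(t \right)} = -2 + \left(t + t t\right) = -2 + \left(t + t^{2}\right) = -2 + t + t^{2}$)
$f{\left(q \right)} = 18$ ($f{\left(q \right)} = -2 + 4 + 4^{2} = -2 + 4 + 16 = 18$)
$K = \frac{1}{346} \approx 0.0028902$
$f{\left(\frac{1}{-7 - 4} \right)} + K = 18 + \frac{1}{346} = \frac{6229}{346}$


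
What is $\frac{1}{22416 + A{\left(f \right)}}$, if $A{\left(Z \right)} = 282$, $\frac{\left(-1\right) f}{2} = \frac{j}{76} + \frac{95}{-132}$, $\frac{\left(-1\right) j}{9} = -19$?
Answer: $\frac{1}{22698} \approx 4.4057 \cdot 10^{-5}$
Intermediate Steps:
$j = 171$ ($j = \left(-9\right) \left(-19\right) = 171$)
$f = - \frac{101}{33}$ ($f = - 2 \left(\frac{171}{76} + \frac{95}{-132}\right) = - 2 \left(171 \cdot \frac{1}{76} + 95 \left(- \frac{1}{132}\right)\right) = - 2 \left(\frac{9}{4} - \frac{95}{132}\right) = \left(-2\right) \frac{101}{66} = - \frac{101}{33} \approx -3.0606$)
$\frac{1}{22416 + A{\left(f \right)}} = \frac{1}{22416 + 282} = \frac{1}{22698}$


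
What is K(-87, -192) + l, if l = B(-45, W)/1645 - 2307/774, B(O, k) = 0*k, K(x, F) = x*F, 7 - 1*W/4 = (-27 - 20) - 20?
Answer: 4308863/258 ≈ 16701.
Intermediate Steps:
W = 296 (W = 28 - 4*((-27 - 20) - 20) = 28 - 4*(-47 - 20) = 28 - 4*(-67) = 28 + 268 = 296)
K(x, F) = F*x
B(O, k) = 0
l = -769/258 (l = 0/1645 - 2307/774 = 0*(1/1645) - 2307*1/774 = 0 - 769/258 = -769/258 ≈ -2.9806)
K(-87, -192) + l = -192*(-87) - 769/258 = 16704 - 769/258 = 4308863/258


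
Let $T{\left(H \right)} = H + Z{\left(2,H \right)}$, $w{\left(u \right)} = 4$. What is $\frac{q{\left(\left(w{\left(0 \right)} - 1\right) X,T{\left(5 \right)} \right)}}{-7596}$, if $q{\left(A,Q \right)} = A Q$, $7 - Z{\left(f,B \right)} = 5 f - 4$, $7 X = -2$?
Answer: $\frac{1}{1477} \approx 0.00067705$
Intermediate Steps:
$X = - \frac{2}{7}$ ($X = \frac{1}{7} \left(-2\right) = - \frac{2}{7} \approx -0.28571$)
$Z{\left(f,B \right)} = 11 - 5 f$ ($Z{\left(f,B \right)} = 7 - \left(5 f - 4\right) = 7 - \left(-4 + 5 f\right) = 11 - 5 f$)
$T{\left(H \right)} = 1 + H$ ($T{\left(H \right)} = H + \left(11 - 10\right) = H + 1 = 1 + H$)
$\frac{q{\left(\left(w{\left(0 \right)} - 1\right) X,T{\left(5 \right)} \right)}}{-7596} = \frac{\left(4 - 1\right) \left(- \frac{2}{7}\right) \left(1 + 5\right)}{-7596} = 3 \left(- \frac{2}{7}\right) 6 \left(- \frac{1}{7596}\right) = \left(- \frac{6}{7}\right) 6 \left(- \frac{1}{7596}\right) = \left(- \frac{36}{7}\right) \left(- \frac{1}{7596}\right) = \frac{1}{1477}$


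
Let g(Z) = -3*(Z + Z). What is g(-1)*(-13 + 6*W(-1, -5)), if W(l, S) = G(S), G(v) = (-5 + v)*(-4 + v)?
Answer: 3162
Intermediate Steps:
g(Z) = -6*Z
W(l, S) = 20 + S² - 9*S
g(-1)*(-13 + 6*W(-1, -5)) = (-6*(-1))*(-13 + 6*(20 + (-5)² - 9*(-5))) = 6*(-13 + 6*(20 + 25 + 45)) = 6*(-13 + 6*90) = 6*(-13 + 540) = 6*527 = 3162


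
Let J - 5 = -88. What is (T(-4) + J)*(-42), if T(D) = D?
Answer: 3654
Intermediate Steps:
J = -83 (J = 5 - 88 = -83)
(T(-4) + J)*(-42) = (-4 - 83)*(-42) = -87*(-42) = 3654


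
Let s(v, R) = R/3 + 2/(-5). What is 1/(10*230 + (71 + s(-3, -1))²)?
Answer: 225/1628416 ≈ 0.00013817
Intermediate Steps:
s(v, R) = -⅖ + R/3 (s(v, R) = R*(⅓) + 2*(-⅕) = R/3 - ⅖ = -⅖ + R/3)
1/(10*230 + (71 + s(-3, -1))²) = 1/(10*230 + (71 + (-⅖ + (⅓)*(-1)))²) = 1/(2300 + (71 + (-⅖ - ⅓))²) = 1/(2300 + (71 - 11/15)²) = 1/(2300 + (1054/15)²) = 1/(2300 + 1110916/225) = 1/(1628416/225) = 225/1628416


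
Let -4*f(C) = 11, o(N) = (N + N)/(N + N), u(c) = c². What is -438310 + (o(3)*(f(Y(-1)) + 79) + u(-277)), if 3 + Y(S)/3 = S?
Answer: -1446019/4 ≈ -3.6151e+5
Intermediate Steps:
Y(S) = -9 + 3*S
o(N) = 1 (o(N) = (2*N)/((2*N)) = (2*N)*(1/(2*N)) = 1)
f(C) = -11/4 (f(C) = -¼*11 = -11/4)
-438310 + (o(3)*(f(Y(-1)) + 79) + u(-277)) = -438310 + (1*(-11/4 + 79) + (-277)²) = -438310 + (1*(305/4) + 76729) = -438310 + (305/4 + 76729) = -438310 + 307221/4 = -1446019/4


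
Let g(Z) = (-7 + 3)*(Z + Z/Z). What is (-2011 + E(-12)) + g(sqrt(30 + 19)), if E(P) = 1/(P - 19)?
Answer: -63334/31 ≈ -2043.0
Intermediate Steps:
g(Z) = -4 - 4*Z (g(Z) = -4*(Z + 1) = -4*(1 + Z) = -4 - 4*Z)
E(P) = 1/(-19 + P)
(-2011 + E(-12)) + g(sqrt(30 + 19)) = (-2011 + 1/(-19 - 12)) + (-4 - 4*sqrt(30 + 19)) = (-2011 + 1/(-31)) + (-4 - 4*sqrt(49)) = (-2011 - 1/31) + (-4 - 4*7) = -62342/31 + (-4 - 28) = -62342/31 - 32 = -63334/31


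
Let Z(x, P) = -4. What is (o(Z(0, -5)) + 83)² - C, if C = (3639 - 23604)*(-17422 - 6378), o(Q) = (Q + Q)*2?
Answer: -475162511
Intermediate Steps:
o(Q) = 4*Q (o(Q) = (2*Q)*2 = 4*Q)
C = 475167000 (C = -19965*(-23800) = 475167000)
(o(Z(0, -5)) + 83)² - C = (4*(-4) + 83)² - 1*475167000 = (-16 + 83)² - 475167000 = 67² - 475167000 = 4489 - 475167000 = -475162511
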